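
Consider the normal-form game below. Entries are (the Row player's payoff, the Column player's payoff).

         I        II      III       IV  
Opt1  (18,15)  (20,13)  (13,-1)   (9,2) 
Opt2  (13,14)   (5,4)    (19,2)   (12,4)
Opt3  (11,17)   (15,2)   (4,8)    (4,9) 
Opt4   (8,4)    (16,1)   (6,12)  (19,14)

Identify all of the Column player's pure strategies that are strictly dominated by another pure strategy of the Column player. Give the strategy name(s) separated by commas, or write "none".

II, III

I: no other strategy beats it everywhere (II at Opt1 (15>13); III at Opt1 (15>-1); IV at Opt1 (15>2)).
II: dominated, since I does at least as well everywhere (Opt1: 15>13, Opt2: 14>4, Opt3: 17>2, Opt4: 4>1).
IV strictly dominates III — Opt1: 2>-1, Opt2: 4>2, Opt3: 9>8, Opt4: 14>12.
Nothing dominates IV: I at Opt4 (14>4); II at Opt2 (4=4); III at Opt1 (2>-1).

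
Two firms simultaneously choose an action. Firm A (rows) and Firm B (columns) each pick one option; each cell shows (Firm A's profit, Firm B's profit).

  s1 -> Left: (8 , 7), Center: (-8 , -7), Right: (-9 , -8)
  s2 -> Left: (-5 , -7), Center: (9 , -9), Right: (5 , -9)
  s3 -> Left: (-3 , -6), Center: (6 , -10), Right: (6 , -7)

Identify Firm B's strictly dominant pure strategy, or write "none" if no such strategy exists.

Left vs Center: s1: 7>-7, s2: -7>-9, s3: -6>-10.
Left vs Right: s1: 7>-8, s2: -7>-9, s3: -6>-7.
Left strictly beats every other strategy against every opponent action, so it is strictly dominant.

Left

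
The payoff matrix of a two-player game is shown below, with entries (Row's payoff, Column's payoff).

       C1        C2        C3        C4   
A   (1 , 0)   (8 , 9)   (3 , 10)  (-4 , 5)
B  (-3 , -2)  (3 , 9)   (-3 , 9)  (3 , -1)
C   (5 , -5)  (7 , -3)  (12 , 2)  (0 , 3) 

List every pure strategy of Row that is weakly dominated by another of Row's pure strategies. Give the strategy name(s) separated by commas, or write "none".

none

A: no other strategy beats it everywhere (B at C1 (1>-3); C at C2 (8>7)).
B is not dominated — it holds its own against A at C4 (3>-4); C at C4 (3>0).
C is not dominated — it holds its own against A at C1 (5>1); B at C1 (5>-3).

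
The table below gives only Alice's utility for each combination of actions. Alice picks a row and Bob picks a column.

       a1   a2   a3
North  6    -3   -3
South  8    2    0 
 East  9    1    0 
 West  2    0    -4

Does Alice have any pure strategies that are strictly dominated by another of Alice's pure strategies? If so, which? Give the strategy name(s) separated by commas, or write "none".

North, West

North: dominated, since South does at least as well everywhere (a1: 8>6, a2: 2>-3, a3: 0>-3).
Nothing dominates South: North at a1 (8>6); East at a2 (2>1); West at a1 (8>2).
Nothing dominates East: North at a1 (9>6); South at a1 (9>8); West at a1 (9>2).
West is strictly dominated by South (a1: 8>2, a2: 2>0, a3: 0>-4).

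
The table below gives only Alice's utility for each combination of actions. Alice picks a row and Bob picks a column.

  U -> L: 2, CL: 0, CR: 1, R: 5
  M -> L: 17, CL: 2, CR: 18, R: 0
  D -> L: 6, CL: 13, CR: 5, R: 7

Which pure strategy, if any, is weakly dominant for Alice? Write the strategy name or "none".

U fails to dominate M at L (2<17).
M fails to dominate U at R (0<5).
D fails to dominate M at L (6<17).
No single strategy dominates all the others.

none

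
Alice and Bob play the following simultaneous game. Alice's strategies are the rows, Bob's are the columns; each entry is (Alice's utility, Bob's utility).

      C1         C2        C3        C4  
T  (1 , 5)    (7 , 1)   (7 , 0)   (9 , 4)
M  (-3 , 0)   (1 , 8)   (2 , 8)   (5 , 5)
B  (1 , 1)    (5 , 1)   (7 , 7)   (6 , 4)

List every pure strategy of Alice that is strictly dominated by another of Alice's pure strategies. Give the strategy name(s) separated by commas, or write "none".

M

T is not dominated — it holds its own against M at C1 (1>-3); B at C1 (1=1).
T strictly dominates M — C1: 1>-3, C2: 7>1, C3: 7>2, C4: 9>5.
B: no other strategy beats it everywhere (T at C1 (1=1); M at C1 (1>-3)).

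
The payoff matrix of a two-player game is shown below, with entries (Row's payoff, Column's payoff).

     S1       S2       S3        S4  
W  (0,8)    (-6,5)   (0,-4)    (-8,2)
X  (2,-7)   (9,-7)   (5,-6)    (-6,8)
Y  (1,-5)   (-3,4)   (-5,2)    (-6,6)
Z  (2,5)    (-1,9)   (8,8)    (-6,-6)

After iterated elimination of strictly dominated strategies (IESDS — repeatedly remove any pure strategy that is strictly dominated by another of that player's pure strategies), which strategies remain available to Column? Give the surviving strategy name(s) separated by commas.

Row's strategy W is strictly dominated by X (S1: 2>0, S2: 9>-6, S3: 5>0, S4: -6>-8) and is removed.
Column's strategy S1 is strictly dominated by S3 (X: -6>-7, Y: 2>-5, Z: 8>5) and is removed.
Among the remaining strategies, none is strictly dominated by another pure strategy of the same player, so the elimination stops.
Surviving strategies — Row: {X, Y, Z}; Column: {S2, S3, S4}.

S2, S3, S4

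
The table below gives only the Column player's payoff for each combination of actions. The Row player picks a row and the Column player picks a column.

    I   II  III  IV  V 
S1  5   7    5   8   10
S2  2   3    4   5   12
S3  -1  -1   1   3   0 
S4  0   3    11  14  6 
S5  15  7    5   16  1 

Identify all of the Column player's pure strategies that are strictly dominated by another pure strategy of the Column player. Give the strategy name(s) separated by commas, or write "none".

I: dominated, since IV does at least as well everywhere (S1: 8>5, S2: 5>2, S3: 3>-1, S4: 14>0, S5: 16>15).
IV strictly dominates II — S1: 8>7, S2: 5>3, S3: 3>-1, S4: 14>3, S5: 16>7.
IV strictly dominates III — S1: 8>5, S2: 5>4, S3: 3>1, S4: 14>11, S5: 16>5.
IV: no other strategy beats it everywhere (I at S1 (8>5); II at S1 (8>7); III at S1 (8>5); V at S3 (3>0)).
Nothing dominates V: I at S1 (10>5); II at S1 (10>7); III at S1 (10>5); IV at S1 (10>8).

I, II, III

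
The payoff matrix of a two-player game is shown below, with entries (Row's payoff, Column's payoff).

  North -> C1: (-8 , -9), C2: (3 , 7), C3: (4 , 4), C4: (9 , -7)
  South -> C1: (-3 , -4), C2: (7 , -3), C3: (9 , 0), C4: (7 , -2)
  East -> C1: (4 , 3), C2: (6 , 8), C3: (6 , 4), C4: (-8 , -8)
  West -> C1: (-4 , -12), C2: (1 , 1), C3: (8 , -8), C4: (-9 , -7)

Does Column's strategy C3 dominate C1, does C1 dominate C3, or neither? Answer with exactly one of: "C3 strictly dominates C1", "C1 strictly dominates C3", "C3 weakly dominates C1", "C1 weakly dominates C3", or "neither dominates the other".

C3 strictly dominates C1

Compare C3 to C1 across each choice by Row: North: 4>-9, South: 0>-4, East: 4>3, West: -8>-12.
C3 gives a strictly higher payoff against each choice by Row, so C3 strictly dominates C1.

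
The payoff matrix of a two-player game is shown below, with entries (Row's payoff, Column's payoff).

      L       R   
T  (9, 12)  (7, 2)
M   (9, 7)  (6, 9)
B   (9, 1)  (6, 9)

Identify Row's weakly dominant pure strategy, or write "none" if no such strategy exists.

T

T vs M: L: 9=9, R: 7>6.
T vs B: L: 9=9, R: 7>6.
T is at least as good as every other strategy against every opponent action, so it is weakly dominant.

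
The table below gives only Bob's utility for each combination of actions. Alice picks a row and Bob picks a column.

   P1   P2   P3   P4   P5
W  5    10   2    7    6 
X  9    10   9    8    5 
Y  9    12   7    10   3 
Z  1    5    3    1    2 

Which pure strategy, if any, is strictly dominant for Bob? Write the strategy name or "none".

P2 vs P1: W: 10>5, X: 10>9, Y: 12>9, Z: 5>1.
P2 vs P3: W: 10>2, X: 10>9, Y: 12>7, Z: 5>3.
P2 vs P4: W: 10>7, X: 10>8, Y: 12>10, Z: 5>1.
P2 vs P5: W: 10>6, X: 10>5, Y: 12>3, Z: 5>2.
P2 strictly beats every other strategy against every opponent action, so it is strictly dominant.

P2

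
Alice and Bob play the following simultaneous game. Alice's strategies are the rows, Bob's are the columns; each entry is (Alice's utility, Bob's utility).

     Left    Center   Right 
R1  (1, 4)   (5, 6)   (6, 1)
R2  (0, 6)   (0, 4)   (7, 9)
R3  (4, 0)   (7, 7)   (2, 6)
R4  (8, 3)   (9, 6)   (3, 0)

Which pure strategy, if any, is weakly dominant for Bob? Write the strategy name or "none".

Left fails to dominate Center at R1 (4<6).
Center fails to dominate Left at R2 (4<6).
Right fails to dominate Left at R1 (1<4).
No single strategy dominates all the others.

none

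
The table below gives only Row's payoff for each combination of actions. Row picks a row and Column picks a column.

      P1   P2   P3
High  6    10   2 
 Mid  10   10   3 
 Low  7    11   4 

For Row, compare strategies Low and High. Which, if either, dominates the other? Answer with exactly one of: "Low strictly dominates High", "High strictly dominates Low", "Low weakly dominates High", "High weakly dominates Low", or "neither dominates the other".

Low strictly dominates High

Compare Low to High across each choice by Column: P1: 7>6, P2: 11>10, P3: 4>2.
Every comparison favours Low, so Low strictly dominates High.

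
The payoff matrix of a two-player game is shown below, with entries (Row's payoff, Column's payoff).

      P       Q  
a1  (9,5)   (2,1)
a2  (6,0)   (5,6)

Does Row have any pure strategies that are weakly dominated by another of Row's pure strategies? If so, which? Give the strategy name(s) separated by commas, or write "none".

Nothing dominates a1: a2 at P (9>6).
Nothing dominates a2: a1 at Q (5>2).

none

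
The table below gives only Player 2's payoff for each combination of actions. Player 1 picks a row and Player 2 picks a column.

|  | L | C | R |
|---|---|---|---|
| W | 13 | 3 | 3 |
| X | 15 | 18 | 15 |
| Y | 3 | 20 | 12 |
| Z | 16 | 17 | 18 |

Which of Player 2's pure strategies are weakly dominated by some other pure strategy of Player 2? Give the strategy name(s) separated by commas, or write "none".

none

L is not dominated — it holds its own against C at W (13>3); R at W (13>3).
Nothing dominates C: L at X (18>15); R at X (18>15).
Nothing dominates R: L at Y (12>3); C at Z (18>17).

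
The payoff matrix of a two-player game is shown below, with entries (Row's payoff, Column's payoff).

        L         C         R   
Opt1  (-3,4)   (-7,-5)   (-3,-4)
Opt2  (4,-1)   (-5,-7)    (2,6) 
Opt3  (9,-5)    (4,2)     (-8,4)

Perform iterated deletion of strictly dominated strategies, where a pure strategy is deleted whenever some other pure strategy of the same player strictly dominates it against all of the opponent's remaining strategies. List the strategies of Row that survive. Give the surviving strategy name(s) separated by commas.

Row Opt1 is eliminated: Opt2 beats it against every remaining column (L: 4>-3, C: -5>-7, R: 2>-3).
Column L is eliminated: R beats it against every remaining row (Opt2: 6>-1, Opt3: 4>-5).
Column C is eliminated: R beats it against every remaining row (Opt2: 6>-7, Opt3: 4>2).
Row Opt3 is eliminated: Opt2 beats it against every remaining column (R: 2>-8).
Among the remaining strategies, none is strictly dominated by another pure strategy of the same player, so the elimination stops.
Surviving strategies — Row: {Opt2}; Column: {R}.

Opt2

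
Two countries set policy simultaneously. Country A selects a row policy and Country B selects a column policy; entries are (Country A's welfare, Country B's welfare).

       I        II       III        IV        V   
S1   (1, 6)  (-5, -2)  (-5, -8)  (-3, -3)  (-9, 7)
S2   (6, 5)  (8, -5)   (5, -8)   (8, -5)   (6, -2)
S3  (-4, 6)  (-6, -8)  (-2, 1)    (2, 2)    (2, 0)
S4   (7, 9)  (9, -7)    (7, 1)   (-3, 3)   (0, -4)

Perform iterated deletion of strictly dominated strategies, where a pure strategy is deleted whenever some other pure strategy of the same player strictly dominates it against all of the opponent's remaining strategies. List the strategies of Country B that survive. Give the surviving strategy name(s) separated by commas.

I

Country A's strategy S1 is strictly dominated by S2 (I: 6>1, II: 8>-5, III: 5>-5, IV: 8>-3, V: 6>-9) and is removed.
Row S3 is eliminated: S2 beats it against every remaining column (I: 6>-4, II: 8>-6, III: 5>-2, IV: 8>2, V: 6>2).
Column II is eliminated: I beats it against every remaining row (S2: 5>-5, S4: 9>-7).
For Country B, I strictly dominates III on the remaining rows (S2: 5>-8, S4: 9>1); eliminate III.
Column IV is eliminated: I beats it against every remaining row (S2: 5>-5, S4: 9>3).
Column V is eliminated: I beats it against every remaining row (S2: 5>-2, S4: 9>-4).
For Country A, S4 strictly dominates S2 on the remaining columns (I: 7>6); eliminate S2.
Among the remaining strategies, none is strictly dominated by another pure strategy of the same player, so the elimination stops.
Surviving strategies — Country A: {S4}; Country B: {I}.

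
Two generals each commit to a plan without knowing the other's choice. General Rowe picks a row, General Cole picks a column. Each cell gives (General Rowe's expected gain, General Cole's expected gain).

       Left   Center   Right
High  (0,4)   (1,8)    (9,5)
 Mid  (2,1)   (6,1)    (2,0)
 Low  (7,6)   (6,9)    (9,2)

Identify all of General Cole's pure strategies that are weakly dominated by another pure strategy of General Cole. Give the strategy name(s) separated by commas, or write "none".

Left is weakly dominated by Center (High: 8>4, Mid: 1=1, Low: 9>6).
Nothing dominates Center: Left at High (8>4); Right at High (8>5).
Right is weakly dominated by Center (High: 8>5, Mid: 1>0, Low: 9>2).

Left, Right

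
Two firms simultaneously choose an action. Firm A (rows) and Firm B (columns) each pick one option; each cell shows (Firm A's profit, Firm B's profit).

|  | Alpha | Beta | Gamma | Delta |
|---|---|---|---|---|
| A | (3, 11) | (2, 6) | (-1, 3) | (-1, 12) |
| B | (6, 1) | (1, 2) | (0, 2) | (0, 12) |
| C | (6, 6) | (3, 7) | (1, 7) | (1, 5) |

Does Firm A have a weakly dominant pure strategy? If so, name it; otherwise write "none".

C

C vs A: Alpha: 6>3, Beta: 3>2, Gamma: 1>-1, Delta: 1>-1.
C vs B: Alpha: 6=6, Beta: 3>1, Gamma: 1>0, Delta: 1>0.
C is at least as good as every other strategy against every opponent action, so it is weakly dominant.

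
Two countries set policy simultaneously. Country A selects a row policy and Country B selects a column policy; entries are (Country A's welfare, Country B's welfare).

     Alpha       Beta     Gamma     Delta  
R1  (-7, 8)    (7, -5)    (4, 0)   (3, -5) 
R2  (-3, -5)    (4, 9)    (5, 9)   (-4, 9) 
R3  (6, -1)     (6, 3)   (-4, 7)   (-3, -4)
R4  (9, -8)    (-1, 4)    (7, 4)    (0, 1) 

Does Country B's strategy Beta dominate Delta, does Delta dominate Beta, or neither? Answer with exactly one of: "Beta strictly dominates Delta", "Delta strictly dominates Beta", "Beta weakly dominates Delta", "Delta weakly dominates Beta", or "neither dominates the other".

Beta weakly dominates Delta

Compare Beta to Delta across every action of Country A: R1: -5=-5, R2: 9=9, R3: 3>-4, R4: 4>1.
Beta is at least as good everywhere and strictly better somewhere (tied only at R1, R2), so Beta weakly but not strictly dominates Delta.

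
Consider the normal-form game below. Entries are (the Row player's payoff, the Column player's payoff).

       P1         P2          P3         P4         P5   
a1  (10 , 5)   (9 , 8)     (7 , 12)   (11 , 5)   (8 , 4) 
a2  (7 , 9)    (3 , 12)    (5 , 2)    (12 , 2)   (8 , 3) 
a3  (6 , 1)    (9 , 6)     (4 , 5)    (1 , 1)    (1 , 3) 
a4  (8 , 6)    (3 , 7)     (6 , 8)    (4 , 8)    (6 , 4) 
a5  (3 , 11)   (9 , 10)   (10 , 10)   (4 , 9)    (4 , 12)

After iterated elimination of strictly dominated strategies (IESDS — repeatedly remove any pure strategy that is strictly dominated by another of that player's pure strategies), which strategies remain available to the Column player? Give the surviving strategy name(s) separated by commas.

P1, P2, P3, P5

For the Row player, a1 strictly dominates a4 on the remaining columns (P1: 10>8, P2: 9>3, P3: 7>6, P4: 11>4, P5: 8>6); eliminate a4.
Column P4 is eliminated: P2 beats it against every remaining row (a1: 8>5, a2: 12>2, a3: 6>1, a5: 10>9).
Among the remaining strategies, none is strictly dominated by another pure strategy of the same player, so the elimination stops.
Surviving strategies — the Row player: {a1, a2, a3, a5}; the Column player: {P1, P2, P3, P5}.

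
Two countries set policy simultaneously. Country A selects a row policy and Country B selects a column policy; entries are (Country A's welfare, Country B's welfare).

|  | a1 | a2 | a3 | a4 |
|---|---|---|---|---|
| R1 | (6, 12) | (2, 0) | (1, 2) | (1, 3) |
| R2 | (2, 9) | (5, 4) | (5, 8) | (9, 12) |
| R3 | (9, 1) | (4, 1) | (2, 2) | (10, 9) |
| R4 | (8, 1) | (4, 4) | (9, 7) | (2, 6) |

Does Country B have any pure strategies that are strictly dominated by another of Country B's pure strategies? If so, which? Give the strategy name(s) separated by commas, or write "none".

Nothing dominates a1: a2 at R1 (12>0); a3 at R1 (12>2); a4 at R1 (12>3).
a2 is strictly dominated by a3 (R1: 2>0, R2: 8>4, R3: 2>1, R4: 7>4).
a3 is not dominated — it holds its own against a1 at R3 (2>1); a2 at R1 (2>0); a4 at R4 (7>6).
a4 is not dominated — it holds its own against a1 at R2 (12>9); a2 at R1 (3>0); a3 at R1 (3>2).

a2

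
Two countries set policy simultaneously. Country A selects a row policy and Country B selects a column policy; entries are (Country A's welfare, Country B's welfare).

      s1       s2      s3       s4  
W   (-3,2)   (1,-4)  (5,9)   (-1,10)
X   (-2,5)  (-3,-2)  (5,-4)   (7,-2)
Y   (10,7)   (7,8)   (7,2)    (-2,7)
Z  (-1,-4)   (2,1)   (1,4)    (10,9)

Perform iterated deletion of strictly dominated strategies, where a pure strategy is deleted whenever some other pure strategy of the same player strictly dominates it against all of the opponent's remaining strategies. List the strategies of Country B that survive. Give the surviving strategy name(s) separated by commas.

Country B's strategy s3 is strictly dominated by s4 (W: 10>9, X: -2>-4, Y: 7>2, Z: 9>4) and is removed.
Row W is eliminated: Z beats it against every remaining column (s1: -1>-3, s2: 2>1, s4: 10>-1).
Country A's strategy X is strictly dominated by Z (s1: -1>-2, s2: 2>-3, s4: 10>7) and is removed.
Column s1 is eliminated: s2 beats it against every remaining row (Y: 8>7, Z: 1>-4).
Among the remaining strategies, none is strictly dominated by another pure strategy of the same player, so the elimination stops.
Surviving strategies — Country A: {Y, Z}; Country B: {s2, s4}.

s2, s4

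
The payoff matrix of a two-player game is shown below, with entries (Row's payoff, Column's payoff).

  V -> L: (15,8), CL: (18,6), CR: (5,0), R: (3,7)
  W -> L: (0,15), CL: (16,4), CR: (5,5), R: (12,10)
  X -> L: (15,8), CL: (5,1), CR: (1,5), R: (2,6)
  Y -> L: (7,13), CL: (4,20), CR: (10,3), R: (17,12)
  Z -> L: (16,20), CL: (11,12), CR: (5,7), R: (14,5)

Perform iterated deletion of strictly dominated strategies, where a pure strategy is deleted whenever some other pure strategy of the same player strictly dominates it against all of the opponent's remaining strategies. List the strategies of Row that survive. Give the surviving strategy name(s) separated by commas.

Row X is eliminated: Z beats it against every remaining column (L: 16>15, CL: 11>5, CR: 5>1, R: 14>2).
Column's strategy CR is strictly dominated by L (V: 8>0, W: 15>5, Y: 13>3, Z: 20>7) and is removed.
Column R is eliminated: L beats it against every remaining row (V: 8>7, W: 15>10, Y: 13>12, Z: 20>5).
Row's strategy W is strictly dominated by V (L: 15>0, CL: 18>16) and is removed.
Row Y is eliminated: V beats it against every remaining column (L: 15>7, CL: 18>4).
Column CL is eliminated: L beats it against every remaining row (V: 8>6, Z: 20>12).
For Row, Z strictly dominates V on the remaining columns (L: 16>15); eliminate V.
Among the remaining strategies, none is strictly dominated by another pure strategy of the same player, so the elimination stops.
Surviving strategies — Row: {Z}; Column: {L}.

Z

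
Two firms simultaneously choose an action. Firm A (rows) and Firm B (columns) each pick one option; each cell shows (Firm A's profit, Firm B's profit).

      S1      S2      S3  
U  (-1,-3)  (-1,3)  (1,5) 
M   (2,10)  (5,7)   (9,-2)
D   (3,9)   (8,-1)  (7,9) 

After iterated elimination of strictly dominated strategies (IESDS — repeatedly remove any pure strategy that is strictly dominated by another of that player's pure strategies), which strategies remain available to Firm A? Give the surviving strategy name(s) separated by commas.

Row U is eliminated: M beats it against every remaining column (S1: 2>-1, S2: 5>-1, S3: 9>1).
Column S2 is eliminated: S1 beats it against every remaining row (M: 10>7, D: 9>-1).
Among the remaining strategies, none is strictly dominated by another pure strategy of the same player, so the elimination stops.
Surviving strategies — Firm A: {M, D}; Firm B: {S1, S3}.

M, D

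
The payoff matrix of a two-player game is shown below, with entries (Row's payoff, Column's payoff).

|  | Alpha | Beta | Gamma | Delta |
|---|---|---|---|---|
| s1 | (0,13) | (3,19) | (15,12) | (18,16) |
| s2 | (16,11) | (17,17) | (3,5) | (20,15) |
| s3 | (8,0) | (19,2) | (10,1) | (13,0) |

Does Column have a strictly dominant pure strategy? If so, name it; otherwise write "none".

Beta

Beta vs Alpha: s1: 19>13, s2: 17>11, s3: 2>0.
Beta vs Gamma: s1: 19>12, s2: 17>5, s3: 2>1.
Beta vs Delta: s1: 19>16, s2: 17>15, s3: 2>0.
Beta strictly beats every other strategy against every opponent action, so it is strictly dominant.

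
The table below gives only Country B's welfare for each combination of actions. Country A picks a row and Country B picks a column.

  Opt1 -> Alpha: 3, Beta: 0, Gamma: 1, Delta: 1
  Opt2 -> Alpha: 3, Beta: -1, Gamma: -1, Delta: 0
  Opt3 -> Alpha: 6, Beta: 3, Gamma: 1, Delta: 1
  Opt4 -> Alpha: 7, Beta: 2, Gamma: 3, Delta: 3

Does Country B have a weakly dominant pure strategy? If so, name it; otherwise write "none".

Alpha

Alpha vs Beta: Opt1: 3>0, Opt2: 3>-1, Opt3: 6>3, Opt4: 7>2.
Alpha vs Gamma: Opt1: 3>1, Opt2: 3>-1, Opt3: 6>1, Opt4: 7>3.
Alpha vs Delta: Opt1: 3>1, Opt2: 3>0, Opt3: 6>1, Opt4: 7>3.
Alpha is at least as good as every other strategy against every opponent action, so it is weakly dominant.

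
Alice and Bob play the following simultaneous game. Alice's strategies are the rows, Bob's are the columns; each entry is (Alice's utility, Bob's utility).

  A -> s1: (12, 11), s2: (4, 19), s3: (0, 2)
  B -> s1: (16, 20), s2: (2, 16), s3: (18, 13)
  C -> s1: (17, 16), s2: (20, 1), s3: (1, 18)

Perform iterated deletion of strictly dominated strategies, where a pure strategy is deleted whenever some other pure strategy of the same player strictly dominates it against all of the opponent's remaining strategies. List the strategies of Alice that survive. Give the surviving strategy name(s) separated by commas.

B, C

For Alice, C strictly dominates A on the remaining columns (s1: 17>12, s2: 20>4, s3: 1>0); eliminate A.
Bob's strategy s2 is strictly dominated by s1 (B: 20>16, C: 16>1) and is removed.
Among the remaining strategies, none is strictly dominated by another pure strategy of the same player, so the elimination stops.
Surviving strategies — Alice: {B, C}; Bob: {s1, s3}.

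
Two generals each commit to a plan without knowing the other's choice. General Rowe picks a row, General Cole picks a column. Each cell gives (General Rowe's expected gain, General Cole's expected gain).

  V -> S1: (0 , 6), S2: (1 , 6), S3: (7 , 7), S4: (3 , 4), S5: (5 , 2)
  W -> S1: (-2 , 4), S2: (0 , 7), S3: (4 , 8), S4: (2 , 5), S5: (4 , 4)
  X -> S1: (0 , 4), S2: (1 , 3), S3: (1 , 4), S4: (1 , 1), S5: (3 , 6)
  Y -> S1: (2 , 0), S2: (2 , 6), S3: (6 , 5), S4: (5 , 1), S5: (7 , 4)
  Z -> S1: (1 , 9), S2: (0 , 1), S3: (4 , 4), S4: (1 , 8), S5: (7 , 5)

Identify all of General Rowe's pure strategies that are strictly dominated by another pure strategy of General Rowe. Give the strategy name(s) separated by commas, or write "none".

W, X

V: no other strategy beats it everywhere (W at S1 (0>-2); X at S1 (0=0); Y at S3 (7>6); Z at S2 (1>0)).
W: dominated, since V does at least as well everywhere (S1: 0>-2, S2: 1>0, S3: 7>4, S4: 3>2, S5: 5>4).
X is strictly dominated by Y (S1: 2>0, S2: 2>1, S3: 6>1, S4: 5>1, S5: 7>3).
Nothing dominates Y: V at S1 (2>0); W at S1 (2>-2); X at S1 (2>0); Z at S1 (2>1).
Nothing dominates Z: V at S1 (1>0); W at S1 (1>-2); X at S1 (1>0); Y at S5 (7=7).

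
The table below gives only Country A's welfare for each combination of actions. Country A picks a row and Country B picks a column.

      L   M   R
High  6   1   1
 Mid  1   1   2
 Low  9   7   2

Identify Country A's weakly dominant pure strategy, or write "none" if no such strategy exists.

Low

Low vs High: L: 9>6, M: 7>1, R: 2>1.
Low vs Mid: L: 9>1, M: 7>1, R: 2=2.
Low is at least as good as every other strategy against every opponent action, so it is weakly dominant.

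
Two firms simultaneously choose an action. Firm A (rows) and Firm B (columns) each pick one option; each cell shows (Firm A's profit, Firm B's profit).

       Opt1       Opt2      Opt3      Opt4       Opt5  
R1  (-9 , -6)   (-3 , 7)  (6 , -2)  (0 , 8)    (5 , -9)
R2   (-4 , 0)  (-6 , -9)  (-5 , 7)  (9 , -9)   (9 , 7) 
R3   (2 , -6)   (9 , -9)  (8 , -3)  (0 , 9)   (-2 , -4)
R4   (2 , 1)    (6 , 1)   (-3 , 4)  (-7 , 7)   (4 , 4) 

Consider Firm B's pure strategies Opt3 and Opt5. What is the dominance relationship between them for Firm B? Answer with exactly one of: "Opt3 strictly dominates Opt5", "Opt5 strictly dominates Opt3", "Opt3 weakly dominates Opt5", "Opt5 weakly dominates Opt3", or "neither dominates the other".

Compare Opt3 to Opt5 across every action of Firm A: R1: -2>-9, R2: 7=7, R3: -3>-4, R4: 4=4.
Opt3 is at least as good everywhere and strictly better somewhere (tied only at R2, R4), so Opt3 weakly but not strictly dominates Opt5.

Opt3 weakly dominates Opt5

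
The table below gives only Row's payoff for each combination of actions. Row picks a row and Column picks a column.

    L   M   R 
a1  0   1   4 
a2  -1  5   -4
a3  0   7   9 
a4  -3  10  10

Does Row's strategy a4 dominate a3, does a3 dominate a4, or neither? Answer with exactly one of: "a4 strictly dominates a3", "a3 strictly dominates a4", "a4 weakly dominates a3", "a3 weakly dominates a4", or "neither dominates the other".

neither dominates the other

Compare a4 to a3 across each opponent action: L: -3<0, M: 10>7, R: 10>9.
a4 does better at M, R but worse at L; neither strategy dominates the other.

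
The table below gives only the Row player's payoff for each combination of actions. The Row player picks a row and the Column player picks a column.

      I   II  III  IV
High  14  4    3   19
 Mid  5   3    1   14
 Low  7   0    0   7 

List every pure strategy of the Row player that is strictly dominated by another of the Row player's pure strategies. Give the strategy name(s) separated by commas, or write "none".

Nothing dominates High: Mid at I (14>5); Low at I (14>7).
Mid: dominated, since High does at least as well everywhere (I: 14>5, II: 4>3, III: 3>1, IV: 19>14).
High strictly dominates Low — I: 14>7, II: 4>0, III: 3>0, IV: 19>7.

Mid, Low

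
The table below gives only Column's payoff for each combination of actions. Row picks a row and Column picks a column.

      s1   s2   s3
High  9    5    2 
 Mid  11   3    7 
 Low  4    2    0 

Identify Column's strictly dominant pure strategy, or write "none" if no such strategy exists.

s1

s1 vs s2: High: 9>5, Mid: 11>3, Low: 4>2.
s1 vs s3: High: 9>2, Mid: 11>7, Low: 4>0.
s1 strictly beats every other strategy against every opponent action, so it is strictly dominant.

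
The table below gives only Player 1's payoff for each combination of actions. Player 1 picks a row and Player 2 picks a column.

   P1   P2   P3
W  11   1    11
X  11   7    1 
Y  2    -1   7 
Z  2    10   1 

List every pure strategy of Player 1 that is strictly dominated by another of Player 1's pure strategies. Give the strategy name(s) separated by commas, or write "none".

W: no other strategy beats it everywhere (X at P1 (11=11); Y at P1 (11>2); Z at P1 (11>2)).
X is not dominated — it holds its own against W at P1 (11=11); Y at P1 (11>2); Z at P1 (11>2).
W strictly dominates Y — P1: 11>2, P2: 1>-1, P3: 11>7.
Z: no other strategy beats it everywhere (W at P2 (10>1); X at P2 (10>7); Y at P1 (2=2)).

Y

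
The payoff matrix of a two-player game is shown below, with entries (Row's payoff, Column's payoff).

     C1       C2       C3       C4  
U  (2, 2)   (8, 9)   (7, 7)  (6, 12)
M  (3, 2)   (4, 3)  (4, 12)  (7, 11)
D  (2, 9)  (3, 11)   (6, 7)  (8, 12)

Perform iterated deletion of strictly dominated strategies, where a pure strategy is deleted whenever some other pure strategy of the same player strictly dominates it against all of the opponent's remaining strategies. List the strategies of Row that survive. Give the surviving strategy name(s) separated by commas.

Column's strategy C1 is strictly dominated by C2 (U: 9>2, M: 3>2, D: 11>9) and is removed.
Column's strategy C2 is strictly dominated by C4 (U: 12>9, M: 11>3, D: 12>11) and is removed.
Row M is eliminated: D beats it against every remaining column (C3: 6>4, C4: 8>7).
For Column, C4 strictly dominates C3 on the remaining rows (U: 12>7, D: 12>7); eliminate C3.
For Row, D strictly dominates U on the remaining columns (C4: 8>6); eliminate U.
Among the remaining strategies, none is strictly dominated by another pure strategy of the same player, so the elimination stops.
Surviving strategies — Row: {D}; Column: {C4}.

D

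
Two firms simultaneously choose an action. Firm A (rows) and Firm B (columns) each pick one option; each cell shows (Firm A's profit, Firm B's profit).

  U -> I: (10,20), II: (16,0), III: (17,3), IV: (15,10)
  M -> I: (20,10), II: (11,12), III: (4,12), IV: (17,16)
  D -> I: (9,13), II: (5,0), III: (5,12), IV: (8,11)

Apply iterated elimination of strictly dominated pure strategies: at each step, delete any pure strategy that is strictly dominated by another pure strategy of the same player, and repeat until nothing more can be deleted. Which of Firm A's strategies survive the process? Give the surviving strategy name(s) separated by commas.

M

Row D is eliminated: U beats it against every remaining column (I: 10>9, II: 16>5, III: 17>5, IV: 15>8).
For Firm B, IV strictly dominates II on the remaining rows (U: 10>0, M: 16>12); eliminate II.
For Firm B, IV strictly dominates III on the remaining rows (U: 10>3, M: 16>12); eliminate III.
Firm A's strategy U is strictly dominated by M (I: 20>10, IV: 17>15) and is removed.
Firm B's strategy I is strictly dominated by IV (M: 16>10) and is removed.
Among the remaining strategies, none is strictly dominated by another pure strategy of the same player, so the elimination stops.
Surviving strategies — Firm A: {M}; Firm B: {IV}.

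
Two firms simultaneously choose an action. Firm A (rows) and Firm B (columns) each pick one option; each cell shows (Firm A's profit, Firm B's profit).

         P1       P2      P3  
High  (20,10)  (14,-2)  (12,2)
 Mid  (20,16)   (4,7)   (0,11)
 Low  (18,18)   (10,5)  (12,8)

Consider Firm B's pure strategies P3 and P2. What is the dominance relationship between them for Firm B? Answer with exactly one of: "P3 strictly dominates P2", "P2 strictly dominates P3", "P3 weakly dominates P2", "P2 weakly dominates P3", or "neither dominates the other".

P3 strictly dominates P2

Compare P3 to P2 across every action of Firm A: High: 2>-2, Mid: 11>7, Low: 8>5.
P3 gives a strictly higher payoff against every action of Firm A, so P3 strictly dominates P2.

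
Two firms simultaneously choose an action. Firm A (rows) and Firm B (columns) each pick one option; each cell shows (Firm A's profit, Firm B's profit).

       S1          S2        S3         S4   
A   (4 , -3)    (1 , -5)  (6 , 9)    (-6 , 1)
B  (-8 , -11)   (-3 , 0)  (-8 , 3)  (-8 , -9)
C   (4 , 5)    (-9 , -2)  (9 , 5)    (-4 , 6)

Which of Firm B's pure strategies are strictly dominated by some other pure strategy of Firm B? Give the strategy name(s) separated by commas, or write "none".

S1: dominated, since S4 does at least as well everywhere (A: 1>-3, B: -9>-11, C: 6>5).
S2: dominated, since S3 does at least as well everywhere (A: 9>-5, B: 3>0, C: 5>-2).
S3: no other strategy beats it everywhere (S1 at A (9>-3); S2 at A (9>-5); S4 at A (9>1)).
Nothing dominates S4: S1 at A (1>-3); S2 at A (1>-5); S3 at C (6>5).

S1, S2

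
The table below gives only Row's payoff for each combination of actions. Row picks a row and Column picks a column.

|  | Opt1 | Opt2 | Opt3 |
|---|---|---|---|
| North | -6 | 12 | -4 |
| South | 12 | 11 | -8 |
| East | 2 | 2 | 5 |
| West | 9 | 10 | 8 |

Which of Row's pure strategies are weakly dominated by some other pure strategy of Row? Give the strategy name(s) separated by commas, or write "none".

North is not dominated — it holds its own against South at Opt2 (12>11); East at Opt2 (12>2); West at Opt2 (12>10).
South: no other strategy beats it everywhere (North at Opt1 (12>-6); East at Opt1 (12>2); West at Opt1 (12>9)).
West weakly dominates East — Opt1: 9>2, Opt2: 10>2, Opt3: 8>5.
Nothing dominates West: North at Opt1 (9>-6); South at Opt3 (8>-8); East at Opt1 (9>2).

East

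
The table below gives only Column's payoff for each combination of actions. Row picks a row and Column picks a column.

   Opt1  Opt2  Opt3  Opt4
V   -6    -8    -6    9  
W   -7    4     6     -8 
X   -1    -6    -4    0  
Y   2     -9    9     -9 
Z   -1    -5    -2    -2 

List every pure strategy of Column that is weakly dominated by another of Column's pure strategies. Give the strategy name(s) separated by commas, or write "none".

Opt2

Opt1 is not dominated — it holds its own against Opt2 at V (-6>-8); Opt3 at X (-1>-4); Opt4 at W (-7>-8).
Opt2: dominated, since Opt3 does at least as well everywhere (V: -6>-8, W: 6>4, X: -4>-6, Y: 9>-9, Z: -2>-5).
Opt3: no other strategy beats it everywhere (Opt1 at W (6>-7); Opt2 at V (-6>-8); Opt4 at W (6>-8)).
Nothing dominates Opt4: Opt1 at V (9>-6); Opt2 at V (9>-8); Opt3 at V (9>-6).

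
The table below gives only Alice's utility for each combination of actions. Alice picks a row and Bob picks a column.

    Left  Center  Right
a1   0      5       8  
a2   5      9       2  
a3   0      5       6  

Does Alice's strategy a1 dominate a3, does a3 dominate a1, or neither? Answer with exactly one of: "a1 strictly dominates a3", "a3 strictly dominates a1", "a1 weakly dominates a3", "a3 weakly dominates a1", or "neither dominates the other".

a1's payoffs vs a3's, by Bob's action — Left: 0=0, Center: 5=5, Right: 8>6.
a1 is at least as good everywhere and strictly better somewhere (tied only at Left, Center), so a1 weakly but not strictly dominates a3.

a1 weakly dominates a3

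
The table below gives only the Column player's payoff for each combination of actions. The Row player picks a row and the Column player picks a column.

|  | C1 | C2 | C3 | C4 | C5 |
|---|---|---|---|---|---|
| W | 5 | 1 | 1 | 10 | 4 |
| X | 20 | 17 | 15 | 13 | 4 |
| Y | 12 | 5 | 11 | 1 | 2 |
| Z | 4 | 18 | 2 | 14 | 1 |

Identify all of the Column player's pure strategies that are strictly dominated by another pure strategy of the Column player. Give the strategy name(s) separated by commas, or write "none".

Nothing dominates C1: C2 at W (5>1); C3 at W (5>1); C4 at X (20>13); C5 at W (5>4).
Nothing dominates C2: C1 at Z (18>4); C3 at W (1=1); C4 at X (17>13); C5 at X (17>4).
C3 is strictly dominated by C1 (W: 5>1, X: 20>15, Y: 12>11, Z: 4>2).
Nothing dominates C4: C1 at W (10>5); C2 at W (10>1); C3 at W (10>1); C5 at W (10>4).
C5: dominated, since C1 does at least as well everywhere (W: 5>4, X: 20>4, Y: 12>2, Z: 4>1).

C3, C5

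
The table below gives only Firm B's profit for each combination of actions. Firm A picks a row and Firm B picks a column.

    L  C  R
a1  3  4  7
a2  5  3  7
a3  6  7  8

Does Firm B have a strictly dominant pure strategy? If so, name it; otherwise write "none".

R vs L: a1: 7>3, a2: 7>5, a3: 8>6.
R vs C: a1: 7>4, a2: 7>3, a3: 8>7.
R strictly beats every other strategy against every opponent action, so it is strictly dominant.

R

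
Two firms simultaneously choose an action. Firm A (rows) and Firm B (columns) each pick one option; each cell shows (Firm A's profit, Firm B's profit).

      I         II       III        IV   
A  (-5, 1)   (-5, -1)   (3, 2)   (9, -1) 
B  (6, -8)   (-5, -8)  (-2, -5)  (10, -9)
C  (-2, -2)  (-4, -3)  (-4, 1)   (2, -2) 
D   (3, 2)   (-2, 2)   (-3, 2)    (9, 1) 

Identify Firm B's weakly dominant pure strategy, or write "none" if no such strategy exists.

III vs I: A: 2>1, B: -5>-8, C: 1>-2, D: 2=2.
III vs II: A: 2>-1, B: -5>-8, C: 1>-3, D: 2=2.
III vs IV: A: 2>-1, B: -5>-9, C: 1>-2, D: 2>1.
III is at least as good as every other strategy against every opponent action, so it is weakly dominant.

III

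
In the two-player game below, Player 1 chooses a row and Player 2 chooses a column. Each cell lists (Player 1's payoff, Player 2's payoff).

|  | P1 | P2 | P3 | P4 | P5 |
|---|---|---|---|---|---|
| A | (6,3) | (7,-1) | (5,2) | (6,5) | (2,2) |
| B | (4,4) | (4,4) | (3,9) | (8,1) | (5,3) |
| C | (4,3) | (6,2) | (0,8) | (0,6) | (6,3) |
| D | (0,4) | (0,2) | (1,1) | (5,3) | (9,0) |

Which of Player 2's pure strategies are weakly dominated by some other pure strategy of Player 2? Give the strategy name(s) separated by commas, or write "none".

Nothing dominates P1: P2 at A (3>-1); P3 at A (3>2); P4 at B (4>1); P5 at A (3>2).
P2: dominated, since P1 does at least as well everywhere (A: 3>-1, B: 4=4, C: 3>2, D: 4>2).
Nothing dominates P3: P1 at B (9>4); P2 at A (2>-1); P4 at B (9>1); P5 at B (9>3).
P4 is not dominated — it holds its own against P1 at A (5>3); P2 at A (5>-1); P3 at A (5>2); P5 at A (5>2).
P5: dominated, since P1 does at least as well everywhere (A: 3>2, B: 4>3, C: 3=3, D: 4>0).

P2, P5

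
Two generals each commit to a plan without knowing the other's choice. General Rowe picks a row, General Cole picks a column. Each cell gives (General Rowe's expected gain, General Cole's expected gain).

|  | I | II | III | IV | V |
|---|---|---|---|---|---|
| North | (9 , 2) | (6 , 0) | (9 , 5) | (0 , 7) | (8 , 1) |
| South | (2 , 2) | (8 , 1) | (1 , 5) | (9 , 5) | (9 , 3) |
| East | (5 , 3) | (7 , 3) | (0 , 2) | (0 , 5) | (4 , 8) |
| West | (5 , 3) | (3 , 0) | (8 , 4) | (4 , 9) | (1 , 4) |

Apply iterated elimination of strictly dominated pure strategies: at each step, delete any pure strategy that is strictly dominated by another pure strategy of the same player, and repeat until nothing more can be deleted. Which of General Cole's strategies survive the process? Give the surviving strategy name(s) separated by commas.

III, IV

For General Cole, IV strictly dominates I on the remaining rows (North: 7>2, South: 5>2, East: 5>3, West: 9>3); eliminate I.
Row East is eliminated: South beats it against every remaining column (II: 8>7, III: 1>0, IV: 9>0, V: 9>4).
For General Cole, III strictly dominates II on the remaining rows (North: 5>0, South: 5>1, West: 4>0); eliminate II.
Column V is eliminated: IV beats it against every remaining row (North: 7>1, South: 5>3, West: 9>4).
Among the remaining strategies, none is strictly dominated by another pure strategy of the same player, so the elimination stops.
Surviving strategies — General Rowe: {North, South, West}; General Cole: {III, IV}.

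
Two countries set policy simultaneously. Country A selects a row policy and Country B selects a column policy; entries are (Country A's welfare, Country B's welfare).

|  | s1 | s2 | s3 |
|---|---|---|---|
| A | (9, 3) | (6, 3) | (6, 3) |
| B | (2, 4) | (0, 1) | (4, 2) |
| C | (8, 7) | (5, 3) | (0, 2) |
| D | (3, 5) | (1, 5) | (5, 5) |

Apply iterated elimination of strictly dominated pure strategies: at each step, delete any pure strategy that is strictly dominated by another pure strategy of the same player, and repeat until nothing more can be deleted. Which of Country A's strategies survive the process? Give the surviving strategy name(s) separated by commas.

Row B is eliminated: A beats it against every remaining column (s1: 9>2, s2: 6>0, s3: 6>4).
Country A's strategy C is strictly dominated by A (s1: 9>8, s2: 6>5, s3: 6>0) and is removed.
For Country A, A strictly dominates D on the remaining columns (s1: 9>3, s2: 6>1, s3: 6>5); eliminate D.
Among the remaining strategies, none is strictly dominated by another pure strategy of the same player, so the elimination stops.
Surviving strategies — Country A: {A}; Country B: {s1, s2, s3}.

A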